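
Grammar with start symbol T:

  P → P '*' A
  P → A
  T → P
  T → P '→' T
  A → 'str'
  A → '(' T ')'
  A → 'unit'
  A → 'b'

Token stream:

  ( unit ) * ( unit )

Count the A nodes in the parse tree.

[T [P [P [A ( [T [P [A unit]]] )]] * [A ( [T [P [A unit]]] )]]]

4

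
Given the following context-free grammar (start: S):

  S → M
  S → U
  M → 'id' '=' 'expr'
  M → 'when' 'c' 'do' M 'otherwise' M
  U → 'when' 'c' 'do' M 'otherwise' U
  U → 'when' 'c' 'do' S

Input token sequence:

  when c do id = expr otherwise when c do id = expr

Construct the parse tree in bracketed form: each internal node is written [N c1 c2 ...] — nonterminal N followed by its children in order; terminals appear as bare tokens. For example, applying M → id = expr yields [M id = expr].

S
U
when c do M otherwise U
when c do id = expr otherwise U
when c do id = expr otherwise when c do S
when c do id = expr otherwise when c do M
when c do id = expr otherwise when c do id = expr

[S [U when c do [M id = expr] otherwise [U when c do [S [M id = expr]]]]]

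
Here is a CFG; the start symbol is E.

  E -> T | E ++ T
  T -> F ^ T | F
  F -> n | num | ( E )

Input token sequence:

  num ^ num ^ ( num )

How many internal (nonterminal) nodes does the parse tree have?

10

[E [T [F num] ^ [T [F num] ^ [T [F ( [E [T [F num]]] )]]]]]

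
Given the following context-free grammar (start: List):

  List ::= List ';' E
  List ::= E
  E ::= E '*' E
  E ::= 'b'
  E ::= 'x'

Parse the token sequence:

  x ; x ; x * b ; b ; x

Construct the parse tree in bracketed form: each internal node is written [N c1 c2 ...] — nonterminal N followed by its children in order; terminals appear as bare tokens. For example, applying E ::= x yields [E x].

List
List ; E
List ; E ; E
List ; E ; E ; E
List ; E ; E ; E ; E
E ; E ; E ; E ; E
x ; E ; E ; E ; E
x ; x ; E ; E ; E
x ; x ; E * E ; E ; E
x ; x ; x * E ; E ; E
x ; x ; x * b ; E ; E
x ; x ; x * b ; b ; E
x ; x ; x * b ; b ; x

[List [List [List [List [List [E x]] ; [E x]] ; [E [E x] * [E b]]] ; [E b]] ; [E x]]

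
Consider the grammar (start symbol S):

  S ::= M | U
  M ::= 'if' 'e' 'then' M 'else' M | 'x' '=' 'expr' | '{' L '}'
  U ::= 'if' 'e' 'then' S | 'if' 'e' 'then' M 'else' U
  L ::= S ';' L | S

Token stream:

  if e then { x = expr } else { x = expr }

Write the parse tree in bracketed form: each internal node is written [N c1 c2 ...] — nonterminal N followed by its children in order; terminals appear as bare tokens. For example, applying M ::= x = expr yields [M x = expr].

S
M
if e then M else M
if e then { L } else M
if e then { S } else M
if e then { M } else M
if e then { x = expr } else M
if e then { x = expr } else { L }
if e then { x = expr } else { S }
if e then { x = expr } else { M }
if e then { x = expr } else { x = expr }

[S [M if e then [M { [L [S [M x = expr]]] }] else [M { [L [S [M x = expr]]] }]]]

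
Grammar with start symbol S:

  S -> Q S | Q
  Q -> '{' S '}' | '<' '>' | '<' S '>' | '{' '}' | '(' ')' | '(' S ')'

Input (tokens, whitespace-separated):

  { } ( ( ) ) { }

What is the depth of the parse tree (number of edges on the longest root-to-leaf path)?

[S [Q { }] [S [Q ( [S [Q ( )]] )] [S [Q { }]]]]

5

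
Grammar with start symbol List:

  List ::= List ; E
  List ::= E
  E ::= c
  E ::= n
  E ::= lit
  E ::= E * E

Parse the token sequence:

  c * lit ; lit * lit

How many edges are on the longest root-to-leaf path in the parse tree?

4

[List [List [E [E c] * [E lit]]] ; [E [E lit] * [E lit]]]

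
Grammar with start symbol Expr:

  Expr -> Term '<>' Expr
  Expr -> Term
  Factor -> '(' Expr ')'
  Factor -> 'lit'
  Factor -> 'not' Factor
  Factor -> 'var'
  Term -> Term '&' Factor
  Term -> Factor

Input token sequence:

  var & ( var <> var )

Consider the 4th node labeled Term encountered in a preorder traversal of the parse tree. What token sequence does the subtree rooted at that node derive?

[Expr [Term [Term [Factor var]] & [Factor ( [Expr [Term [Factor var]] <> [Expr [Term [Factor var]]]] )]]]

var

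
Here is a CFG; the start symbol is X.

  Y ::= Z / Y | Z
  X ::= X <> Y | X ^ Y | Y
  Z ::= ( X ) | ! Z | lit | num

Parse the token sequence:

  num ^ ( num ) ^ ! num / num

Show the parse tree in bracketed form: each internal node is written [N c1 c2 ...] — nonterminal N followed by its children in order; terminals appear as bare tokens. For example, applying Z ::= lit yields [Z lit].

[X [X [X [Y [Z num]]] ^ [Y [Z ( [X [Y [Z num]]] )]]] ^ [Y [Z ! [Z num]] / [Y [Z num]]]]

X
X ^ Y
X ^ Y ^ Y
Y ^ Y ^ Y
Z ^ Y ^ Y
num ^ Y ^ Y
num ^ Z ^ Y
num ^ ( X ) ^ Y
num ^ ( Y ) ^ Y
num ^ ( Z ) ^ Y
num ^ ( num ) ^ Y
num ^ ( num ) ^ Z / Y
num ^ ( num ) ^ ! Z / Y
num ^ ( num ) ^ ! num / Y
num ^ ( num ) ^ ! num / Z
num ^ ( num ) ^ ! num / num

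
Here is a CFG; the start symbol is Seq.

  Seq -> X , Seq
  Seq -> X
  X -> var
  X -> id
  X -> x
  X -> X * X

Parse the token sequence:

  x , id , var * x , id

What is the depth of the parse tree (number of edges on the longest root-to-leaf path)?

5

[Seq [X x] , [Seq [X id] , [Seq [X [X var] * [X x]] , [Seq [X id]]]]]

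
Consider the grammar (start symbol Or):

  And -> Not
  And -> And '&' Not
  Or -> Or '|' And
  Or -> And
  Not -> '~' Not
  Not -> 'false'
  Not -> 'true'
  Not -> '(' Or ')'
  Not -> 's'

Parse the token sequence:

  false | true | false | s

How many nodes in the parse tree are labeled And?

4

[Or [Or [Or [Or [And [Not false]]] | [And [Not true]]] | [And [Not false]]] | [And [Not s]]]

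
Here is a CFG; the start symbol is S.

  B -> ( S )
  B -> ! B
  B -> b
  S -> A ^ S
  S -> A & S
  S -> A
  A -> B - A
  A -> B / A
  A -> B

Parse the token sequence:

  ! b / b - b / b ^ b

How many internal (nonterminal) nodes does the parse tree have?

13

[S [A [B ! [B b]] / [A [B b] - [A [B b] / [A [B b]]]]] ^ [S [A [B b]]]]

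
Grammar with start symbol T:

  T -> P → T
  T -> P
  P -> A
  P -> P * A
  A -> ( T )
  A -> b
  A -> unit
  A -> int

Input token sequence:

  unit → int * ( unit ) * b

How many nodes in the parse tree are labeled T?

3

[T [P [A unit]] → [T [P [P [P [A int]] * [A ( [T [P [A unit]]] )]] * [A b]]]]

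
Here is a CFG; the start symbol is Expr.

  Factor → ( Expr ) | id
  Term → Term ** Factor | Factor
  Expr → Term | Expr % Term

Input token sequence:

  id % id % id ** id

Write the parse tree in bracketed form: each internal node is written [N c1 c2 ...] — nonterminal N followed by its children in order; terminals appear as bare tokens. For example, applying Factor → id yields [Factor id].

Expr
Expr % Term
Expr % Term % Term
Term % Term % Term
Factor % Term % Term
id % Term % Term
id % Factor % Term
id % id % Term
id % id % Term ** Factor
id % id % Factor ** Factor
id % id % id ** Factor
id % id % id ** id

[Expr [Expr [Expr [Term [Factor id]]] % [Term [Factor id]]] % [Term [Term [Factor id]] ** [Factor id]]]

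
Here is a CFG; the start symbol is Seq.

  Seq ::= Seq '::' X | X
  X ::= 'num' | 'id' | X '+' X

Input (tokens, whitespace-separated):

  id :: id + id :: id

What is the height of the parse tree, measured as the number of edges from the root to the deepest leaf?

[Seq [Seq [Seq [X id]] :: [X [X id] + [X id]]] :: [X id]]

4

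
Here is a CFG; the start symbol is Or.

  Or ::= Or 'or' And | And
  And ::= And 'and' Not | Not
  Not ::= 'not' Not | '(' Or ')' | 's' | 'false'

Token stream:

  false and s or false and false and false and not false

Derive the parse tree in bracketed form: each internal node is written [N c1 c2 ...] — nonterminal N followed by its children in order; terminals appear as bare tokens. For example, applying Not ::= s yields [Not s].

[Or [Or [And [And [Not false]] and [Not s]]] or [And [And [And [And [Not false]] and [Not false]] and [Not false]] and [Not not [Not false]]]]

Or
Or or And
And or And
And and Not or And
Not and Not or And
false and Not or And
false and s or And
false and s or And and Not
false and s or And and Not and Not
false and s or And and Not and Not and Not
false and s or Not and Not and Not and Not
false and s or false and Not and Not and Not
false and s or false and false and Not and Not
false and s or false and false and false and Not
false and s or false and false and false and not Not
false and s or false and false and false and not false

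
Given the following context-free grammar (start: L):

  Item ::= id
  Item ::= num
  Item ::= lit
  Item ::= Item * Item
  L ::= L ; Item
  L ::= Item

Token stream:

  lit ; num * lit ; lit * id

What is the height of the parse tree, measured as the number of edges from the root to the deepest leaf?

4

[L [L [L [Item lit]] ; [Item [Item num] * [Item lit]]] ; [Item [Item lit] * [Item id]]]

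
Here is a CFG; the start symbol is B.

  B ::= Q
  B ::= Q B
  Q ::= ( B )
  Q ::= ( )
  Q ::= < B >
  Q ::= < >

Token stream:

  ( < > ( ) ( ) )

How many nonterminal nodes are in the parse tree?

8

[B [Q ( [B [Q < >] [B [Q ( )] [B [Q ( )]]]] )]]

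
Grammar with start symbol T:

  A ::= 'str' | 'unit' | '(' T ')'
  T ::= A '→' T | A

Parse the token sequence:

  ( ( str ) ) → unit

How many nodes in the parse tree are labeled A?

[T [A ( [T [A ( [T [A str]] )]] )] → [T [A unit]]]

4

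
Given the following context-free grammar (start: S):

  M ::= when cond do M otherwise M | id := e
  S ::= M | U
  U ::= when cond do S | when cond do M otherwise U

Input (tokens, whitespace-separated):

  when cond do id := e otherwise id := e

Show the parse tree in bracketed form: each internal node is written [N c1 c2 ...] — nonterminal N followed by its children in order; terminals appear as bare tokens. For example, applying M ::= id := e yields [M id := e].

[S [M when cond do [M id := e] otherwise [M id := e]]]

S
M
when cond do M otherwise M
when cond do id := e otherwise M
when cond do id := e otherwise id := e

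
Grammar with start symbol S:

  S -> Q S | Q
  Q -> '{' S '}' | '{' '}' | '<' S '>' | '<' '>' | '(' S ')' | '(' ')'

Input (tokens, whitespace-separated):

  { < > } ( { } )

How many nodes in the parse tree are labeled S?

[S [Q { [S [Q < >]] }] [S [Q ( [S [Q { }]] )]]]

4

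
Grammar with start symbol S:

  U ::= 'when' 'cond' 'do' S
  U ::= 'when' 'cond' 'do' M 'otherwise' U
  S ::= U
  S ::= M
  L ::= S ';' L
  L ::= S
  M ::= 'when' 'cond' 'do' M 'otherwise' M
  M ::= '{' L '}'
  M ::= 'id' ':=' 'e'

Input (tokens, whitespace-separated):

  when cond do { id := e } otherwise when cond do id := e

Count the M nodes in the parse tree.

3

[S [U when cond do [M { [L [S [M id := e]]] }] otherwise [U when cond do [S [M id := e]]]]]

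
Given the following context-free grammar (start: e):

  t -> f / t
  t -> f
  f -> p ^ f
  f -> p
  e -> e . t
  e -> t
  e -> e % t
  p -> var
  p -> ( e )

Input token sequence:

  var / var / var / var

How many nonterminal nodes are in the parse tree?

13

[e [t [f [p var]] / [t [f [p var]] / [t [f [p var]] / [t [f [p var]]]]]]]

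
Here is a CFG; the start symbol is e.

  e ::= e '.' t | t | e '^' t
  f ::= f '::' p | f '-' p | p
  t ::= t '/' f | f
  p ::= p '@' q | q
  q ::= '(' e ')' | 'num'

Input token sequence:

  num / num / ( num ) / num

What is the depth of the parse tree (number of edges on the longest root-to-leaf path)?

[e [t [t [t [t [f [p [q num]]]] / [f [p [q num]]]] / [f [p [q ( [e [t [f [p [q num]]]]] )]]]] / [f [p [q num]]]]]

11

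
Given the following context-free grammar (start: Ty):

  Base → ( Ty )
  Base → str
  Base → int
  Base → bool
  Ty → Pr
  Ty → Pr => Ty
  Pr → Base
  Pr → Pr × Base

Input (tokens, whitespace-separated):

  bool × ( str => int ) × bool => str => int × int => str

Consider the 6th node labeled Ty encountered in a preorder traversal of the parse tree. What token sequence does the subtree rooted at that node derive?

[Ty [Pr [Pr [Pr [Base bool]] × [Base ( [Ty [Pr [Base str]] => [Ty [Pr [Base int]]]] )]] × [Base bool]] => [Ty [Pr [Base str]] => [Ty [Pr [Pr [Base int]] × [Base int]] => [Ty [Pr [Base str]]]]]]

str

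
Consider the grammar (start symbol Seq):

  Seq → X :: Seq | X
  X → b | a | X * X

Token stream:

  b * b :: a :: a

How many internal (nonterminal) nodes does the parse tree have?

8

[Seq [X [X b] * [X b]] :: [Seq [X a] :: [Seq [X a]]]]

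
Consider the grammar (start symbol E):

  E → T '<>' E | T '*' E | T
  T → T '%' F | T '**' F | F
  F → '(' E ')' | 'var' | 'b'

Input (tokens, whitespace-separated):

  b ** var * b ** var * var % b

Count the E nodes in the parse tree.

[E [T [T [F b]] ** [F var]] * [E [T [T [F b]] ** [F var]] * [E [T [T [F var]] % [F b]]]]]

3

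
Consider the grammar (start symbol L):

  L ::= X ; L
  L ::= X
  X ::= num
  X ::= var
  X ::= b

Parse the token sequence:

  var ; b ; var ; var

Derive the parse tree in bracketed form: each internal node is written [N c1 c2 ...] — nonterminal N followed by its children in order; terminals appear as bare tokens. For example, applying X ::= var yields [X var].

L
X ; L
var ; L
var ; X ; L
var ; b ; L
var ; b ; X ; L
var ; b ; var ; L
var ; b ; var ; X
var ; b ; var ; var

[L [X var] ; [L [X b] ; [L [X var] ; [L [X var]]]]]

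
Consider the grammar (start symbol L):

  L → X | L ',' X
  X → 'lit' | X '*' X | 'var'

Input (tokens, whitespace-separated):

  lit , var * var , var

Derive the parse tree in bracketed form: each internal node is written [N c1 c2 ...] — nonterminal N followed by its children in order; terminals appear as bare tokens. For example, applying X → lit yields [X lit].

L
L , X
L , X , X
X , X , X
lit , X , X
lit , X * X , X
lit , var * X , X
lit , var * var , X
lit , var * var , var

[L [L [L [X lit]] , [X [X var] * [X var]]] , [X var]]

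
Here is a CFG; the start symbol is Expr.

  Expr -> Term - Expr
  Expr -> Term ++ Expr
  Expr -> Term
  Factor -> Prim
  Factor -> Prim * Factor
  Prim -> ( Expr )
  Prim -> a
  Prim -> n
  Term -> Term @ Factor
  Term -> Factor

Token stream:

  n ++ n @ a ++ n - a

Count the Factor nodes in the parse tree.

5

[Expr [Term [Factor [Prim n]]] ++ [Expr [Term [Term [Factor [Prim n]]] @ [Factor [Prim a]]] ++ [Expr [Term [Factor [Prim n]]] - [Expr [Term [Factor [Prim a]]]]]]]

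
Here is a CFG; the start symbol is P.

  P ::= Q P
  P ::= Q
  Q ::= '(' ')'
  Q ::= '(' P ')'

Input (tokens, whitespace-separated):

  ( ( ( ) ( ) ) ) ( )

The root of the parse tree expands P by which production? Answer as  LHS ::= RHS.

[P [Q ( [P [Q ( [P [Q ( )] [P [Q ( )]]] )]] )] [P [Q ( )]]]

P ::= Q P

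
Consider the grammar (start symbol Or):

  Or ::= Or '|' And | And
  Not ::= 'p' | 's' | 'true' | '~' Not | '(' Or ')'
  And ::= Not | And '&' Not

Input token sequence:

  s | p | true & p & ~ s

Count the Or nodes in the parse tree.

[Or [Or [Or [And [Not s]]] | [And [Not p]]] | [And [And [And [Not true]] & [Not p]] & [Not ~ [Not s]]]]

3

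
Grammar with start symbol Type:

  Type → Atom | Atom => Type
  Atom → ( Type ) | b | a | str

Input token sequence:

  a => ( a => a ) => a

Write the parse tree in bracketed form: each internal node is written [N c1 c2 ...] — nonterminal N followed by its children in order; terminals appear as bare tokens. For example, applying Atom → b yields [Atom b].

Type
Atom => Type
a => Type
a => Atom => Type
a => ( Type ) => Type
a => ( Atom => Type ) => Type
a => ( a => Type ) => Type
a => ( a => Atom ) => Type
a => ( a => a ) => Type
a => ( a => a ) => Atom
a => ( a => a ) => a

[Type [Atom a] => [Type [Atom ( [Type [Atom a] => [Type [Atom a]]] )] => [Type [Atom a]]]]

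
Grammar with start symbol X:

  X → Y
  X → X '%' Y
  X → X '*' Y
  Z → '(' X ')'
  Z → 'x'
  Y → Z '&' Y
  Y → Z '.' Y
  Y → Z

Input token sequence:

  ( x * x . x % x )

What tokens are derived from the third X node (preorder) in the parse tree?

x * x . x

[X [Y [Z ( [X [X [X [Y [Z x]]] * [Y [Z x] . [Y [Z x]]]] % [Y [Z x]]] )]]]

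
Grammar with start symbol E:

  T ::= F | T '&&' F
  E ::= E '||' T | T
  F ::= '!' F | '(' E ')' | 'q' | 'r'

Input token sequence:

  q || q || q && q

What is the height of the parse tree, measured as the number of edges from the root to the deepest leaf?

5

[E [E [E [T [F q]]] || [T [F q]]] || [T [T [F q]] && [F q]]]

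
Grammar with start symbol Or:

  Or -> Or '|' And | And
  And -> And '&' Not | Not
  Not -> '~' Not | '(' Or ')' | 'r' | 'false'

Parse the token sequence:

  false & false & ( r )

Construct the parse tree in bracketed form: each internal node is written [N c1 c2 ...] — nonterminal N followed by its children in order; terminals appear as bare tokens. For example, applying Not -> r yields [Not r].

[Or [And [And [And [Not false]] & [Not false]] & [Not ( [Or [And [Not r]]] )]]]

Or
And
And & Not
And & Not & Not
Not & Not & Not
false & Not & Not
false & false & Not
false & false & ( Or )
false & false & ( And )
false & false & ( Not )
false & false & ( r )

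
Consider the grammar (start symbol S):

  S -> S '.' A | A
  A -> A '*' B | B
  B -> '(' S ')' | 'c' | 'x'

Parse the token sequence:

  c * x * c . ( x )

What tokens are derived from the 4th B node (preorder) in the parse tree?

[S [S [A [A [A [B c]] * [B x]] * [B c]]] . [A [B ( [S [A [B x]]] )]]]

( x )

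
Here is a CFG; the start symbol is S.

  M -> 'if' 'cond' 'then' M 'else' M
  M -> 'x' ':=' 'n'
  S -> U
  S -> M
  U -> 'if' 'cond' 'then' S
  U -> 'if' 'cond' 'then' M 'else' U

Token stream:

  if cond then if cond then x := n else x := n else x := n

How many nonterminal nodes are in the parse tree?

6

[S [M if cond then [M if cond then [M x := n] else [M x := n]] else [M x := n]]]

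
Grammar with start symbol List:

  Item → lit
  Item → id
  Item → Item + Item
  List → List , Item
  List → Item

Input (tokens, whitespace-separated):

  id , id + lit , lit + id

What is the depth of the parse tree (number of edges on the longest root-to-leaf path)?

[List [List [List [Item id]] , [Item [Item id] + [Item lit]]] , [Item [Item lit] + [Item id]]]

4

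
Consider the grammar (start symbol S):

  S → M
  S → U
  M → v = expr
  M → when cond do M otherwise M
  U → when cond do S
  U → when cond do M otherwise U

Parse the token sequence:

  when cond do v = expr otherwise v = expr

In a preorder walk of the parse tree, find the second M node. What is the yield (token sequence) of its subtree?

[S [M when cond do [M v = expr] otherwise [M v = expr]]]

v = expr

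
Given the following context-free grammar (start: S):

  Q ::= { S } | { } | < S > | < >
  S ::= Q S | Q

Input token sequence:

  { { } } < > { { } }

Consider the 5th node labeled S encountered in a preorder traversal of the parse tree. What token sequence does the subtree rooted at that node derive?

{ }

[S [Q { [S [Q { }]] }] [S [Q < >] [S [Q { [S [Q { }]] }]]]]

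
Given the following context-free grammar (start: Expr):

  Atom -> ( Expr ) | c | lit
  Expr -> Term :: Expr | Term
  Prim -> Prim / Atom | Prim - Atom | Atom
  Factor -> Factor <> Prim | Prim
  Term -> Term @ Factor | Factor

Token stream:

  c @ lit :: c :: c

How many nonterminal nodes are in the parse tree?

[Expr [Term [Term [Factor [Prim [Atom c]]]] @ [Factor [Prim [Atom lit]]]] :: [Expr [Term [Factor [Prim [Atom c]]]] :: [Expr [Term [Factor [Prim [Atom c]]]]]]]

19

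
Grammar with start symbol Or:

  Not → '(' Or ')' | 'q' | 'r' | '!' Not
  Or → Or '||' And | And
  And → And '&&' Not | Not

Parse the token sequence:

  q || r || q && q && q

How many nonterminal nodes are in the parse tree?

13

[Or [Or [Or [And [Not q]]] || [And [Not r]]] || [And [And [And [Not q]] && [Not q]] && [Not q]]]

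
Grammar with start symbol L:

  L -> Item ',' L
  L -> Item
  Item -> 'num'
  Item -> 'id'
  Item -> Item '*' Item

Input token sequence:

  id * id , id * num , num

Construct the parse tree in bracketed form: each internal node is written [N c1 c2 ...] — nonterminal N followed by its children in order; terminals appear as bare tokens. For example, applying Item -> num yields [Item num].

L
Item , L
Item * Item , L
id * Item , L
id * id , L
id * id , Item , L
id * id , Item * Item , L
id * id , id * Item , L
id * id , id * num , L
id * id , id * num , Item
id * id , id * num , num

[L [Item [Item id] * [Item id]] , [L [Item [Item id] * [Item num]] , [L [Item num]]]]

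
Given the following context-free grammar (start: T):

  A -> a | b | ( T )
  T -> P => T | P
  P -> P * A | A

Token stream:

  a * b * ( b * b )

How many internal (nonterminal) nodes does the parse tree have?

12

[T [P [P [P [A a]] * [A b]] * [A ( [T [P [P [A b]] * [A b]]] )]]]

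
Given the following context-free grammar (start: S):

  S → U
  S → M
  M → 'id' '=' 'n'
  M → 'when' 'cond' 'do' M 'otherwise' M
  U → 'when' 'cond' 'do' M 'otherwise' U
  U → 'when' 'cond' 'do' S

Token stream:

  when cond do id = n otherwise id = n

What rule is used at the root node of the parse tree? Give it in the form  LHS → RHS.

S → M

[S [M when cond do [M id = n] otherwise [M id = n]]]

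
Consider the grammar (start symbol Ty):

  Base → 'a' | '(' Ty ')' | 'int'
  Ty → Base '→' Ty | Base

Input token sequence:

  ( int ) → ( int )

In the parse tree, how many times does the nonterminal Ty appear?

4

[Ty [Base ( [Ty [Base int]] )] → [Ty [Base ( [Ty [Base int]] )]]]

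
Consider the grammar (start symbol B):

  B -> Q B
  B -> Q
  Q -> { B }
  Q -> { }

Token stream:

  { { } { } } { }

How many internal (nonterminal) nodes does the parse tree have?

[B [Q { [B [Q { }] [B [Q { }]]] }] [B [Q { }]]]

8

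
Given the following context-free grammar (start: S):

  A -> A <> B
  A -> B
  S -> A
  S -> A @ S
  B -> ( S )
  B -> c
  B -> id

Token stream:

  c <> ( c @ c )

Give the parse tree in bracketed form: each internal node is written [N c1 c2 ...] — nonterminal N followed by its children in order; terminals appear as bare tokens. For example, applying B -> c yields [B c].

S
A
A <> B
B <> B
c <> B
c <> ( S )
c <> ( A @ S )
c <> ( B @ S )
c <> ( c @ S )
c <> ( c @ A )
c <> ( c @ B )
c <> ( c @ c )

[S [A [A [B c]] <> [B ( [S [A [B c]] @ [S [A [B c]]]] )]]]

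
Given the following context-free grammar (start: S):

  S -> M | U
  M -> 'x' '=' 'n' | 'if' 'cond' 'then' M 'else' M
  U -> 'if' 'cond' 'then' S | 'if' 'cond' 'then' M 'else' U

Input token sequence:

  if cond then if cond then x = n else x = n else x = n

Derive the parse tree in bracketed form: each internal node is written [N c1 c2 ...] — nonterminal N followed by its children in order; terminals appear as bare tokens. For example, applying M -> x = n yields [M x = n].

S
M
if cond then M else M
if cond then if cond then M else M else M
if cond then if cond then x = n else M else M
if cond then if cond then x = n else x = n else M
if cond then if cond then x = n else x = n else x = n

[S [M if cond then [M if cond then [M x = n] else [M x = n]] else [M x = n]]]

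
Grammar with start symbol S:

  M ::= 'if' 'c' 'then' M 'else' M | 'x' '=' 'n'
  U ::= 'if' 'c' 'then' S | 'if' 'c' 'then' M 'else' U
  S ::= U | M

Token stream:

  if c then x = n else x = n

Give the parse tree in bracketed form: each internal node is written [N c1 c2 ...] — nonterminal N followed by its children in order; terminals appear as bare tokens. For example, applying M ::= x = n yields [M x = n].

[S [M if c then [M x = n] else [M x = n]]]

S
M
if c then M else M
if c then x = n else M
if c then x = n else x = n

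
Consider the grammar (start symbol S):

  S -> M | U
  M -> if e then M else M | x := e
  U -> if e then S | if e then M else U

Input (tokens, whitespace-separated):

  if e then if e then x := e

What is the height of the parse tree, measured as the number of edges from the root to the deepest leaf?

[S [U if e then [S [U if e then [S [M x := e]]]]]]

6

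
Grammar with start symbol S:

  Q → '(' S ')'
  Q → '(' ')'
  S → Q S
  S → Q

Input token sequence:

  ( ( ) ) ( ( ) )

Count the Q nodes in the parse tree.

[S [Q ( [S [Q ( )]] )] [S [Q ( [S [Q ( )]] )]]]

4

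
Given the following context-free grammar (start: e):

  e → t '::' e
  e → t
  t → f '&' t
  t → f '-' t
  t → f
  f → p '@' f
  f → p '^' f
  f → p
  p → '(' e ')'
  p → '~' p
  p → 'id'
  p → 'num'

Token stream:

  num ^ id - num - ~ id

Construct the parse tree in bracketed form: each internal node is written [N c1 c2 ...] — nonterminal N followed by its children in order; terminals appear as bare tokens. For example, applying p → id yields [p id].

[e [t [f [p num] ^ [f [p id]]] - [t [f [p num]] - [t [f [p ~ [p id]]]]]]]

e
t
f - t
p ^ f - t
num ^ f - t
num ^ p - t
num ^ id - t
num ^ id - f - t
num ^ id - p - t
num ^ id - num - t
num ^ id - num - f
num ^ id - num - p
num ^ id - num - ~ p
num ^ id - num - ~ id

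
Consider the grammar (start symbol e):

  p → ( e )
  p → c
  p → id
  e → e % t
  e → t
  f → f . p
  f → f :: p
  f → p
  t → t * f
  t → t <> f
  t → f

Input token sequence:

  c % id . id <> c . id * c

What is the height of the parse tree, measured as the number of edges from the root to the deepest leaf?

[e [e [t [f [p c]]]] % [t [t [t [f [f [p id]] . [p id]]] <> [f [f [p c]] . [p id]]] * [f [p c]]]]

7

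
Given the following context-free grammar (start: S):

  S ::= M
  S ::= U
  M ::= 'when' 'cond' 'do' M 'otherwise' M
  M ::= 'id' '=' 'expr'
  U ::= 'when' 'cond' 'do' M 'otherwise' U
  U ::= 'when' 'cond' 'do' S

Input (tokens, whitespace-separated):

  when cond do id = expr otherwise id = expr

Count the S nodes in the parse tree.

1

[S [M when cond do [M id = expr] otherwise [M id = expr]]]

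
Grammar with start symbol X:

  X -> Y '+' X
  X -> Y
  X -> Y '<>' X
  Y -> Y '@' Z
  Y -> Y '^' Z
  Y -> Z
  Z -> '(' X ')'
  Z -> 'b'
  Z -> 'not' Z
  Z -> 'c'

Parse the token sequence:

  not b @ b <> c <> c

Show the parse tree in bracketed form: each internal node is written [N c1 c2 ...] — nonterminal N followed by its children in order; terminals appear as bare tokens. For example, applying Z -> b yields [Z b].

[X [Y [Y [Z not [Z b]]] @ [Z b]] <> [X [Y [Z c]] <> [X [Y [Z c]]]]]

X
Y <> X
Y @ Z <> X
Z @ Z <> X
not Z @ Z <> X
not b @ Z <> X
not b @ b <> X
not b @ b <> Y <> X
not b @ b <> Z <> X
not b @ b <> c <> X
not b @ b <> c <> Y
not b @ b <> c <> Z
not b @ b <> c <> c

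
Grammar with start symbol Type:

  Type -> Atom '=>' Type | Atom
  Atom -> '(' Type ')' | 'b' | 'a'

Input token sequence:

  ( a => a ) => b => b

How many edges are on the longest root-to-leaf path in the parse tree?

5

[Type [Atom ( [Type [Atom a] => [Type [Atom a]]] )] => [Type [Atom b] => [Type [Atom b]]]]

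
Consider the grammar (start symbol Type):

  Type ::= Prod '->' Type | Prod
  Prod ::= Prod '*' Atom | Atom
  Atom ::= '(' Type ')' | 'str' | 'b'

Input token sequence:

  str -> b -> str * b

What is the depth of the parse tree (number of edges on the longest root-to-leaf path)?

6

[Type [Prod [Atom str]] -> [Type [Prod [Atom b]] -> [Type [Prod [Prod [Atom str]] * [Atom b]]]]]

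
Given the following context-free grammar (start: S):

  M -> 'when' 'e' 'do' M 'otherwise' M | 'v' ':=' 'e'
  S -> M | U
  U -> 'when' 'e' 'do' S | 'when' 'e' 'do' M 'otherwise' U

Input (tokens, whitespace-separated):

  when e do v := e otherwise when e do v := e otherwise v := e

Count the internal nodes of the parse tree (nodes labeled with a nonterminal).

6

[S [M when e do [M v := e] otherwise [M when e do [M v := e] otherwise [M v := e]]]]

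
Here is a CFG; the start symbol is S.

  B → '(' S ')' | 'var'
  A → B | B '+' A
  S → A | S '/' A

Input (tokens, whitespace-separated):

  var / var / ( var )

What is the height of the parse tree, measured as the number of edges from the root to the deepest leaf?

6

[S [S [S [A [B var]]] / [A [B var]]] / [A [B ( [S [A [B var]]] )]]]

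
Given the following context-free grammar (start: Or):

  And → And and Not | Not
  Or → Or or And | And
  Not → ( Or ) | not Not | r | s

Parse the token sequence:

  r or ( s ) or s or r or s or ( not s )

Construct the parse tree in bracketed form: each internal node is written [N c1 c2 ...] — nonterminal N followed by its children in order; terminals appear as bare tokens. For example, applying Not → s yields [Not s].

[Or [Or [Or [Or [Or [Or [And [Not r]]] or [And [Not ( [Or [And [Not s]]] )]]] or [And [Not s]]] or [And [Not r]]] or [And [Not s]]] or [And [Not ( [Or [And [Not not [Not s]]]] )]]]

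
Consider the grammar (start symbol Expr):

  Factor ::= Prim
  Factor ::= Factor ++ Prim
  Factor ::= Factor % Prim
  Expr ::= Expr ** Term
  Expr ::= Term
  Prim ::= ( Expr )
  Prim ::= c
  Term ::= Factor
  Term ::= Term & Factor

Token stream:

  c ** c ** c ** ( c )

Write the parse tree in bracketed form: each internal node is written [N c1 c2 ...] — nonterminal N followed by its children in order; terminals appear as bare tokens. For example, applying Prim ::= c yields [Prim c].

[Expr [Expr [Expr [Expr [Term [Factor [Prim c]]]] ** [Term [Factor [Prim c]]]] ** [Term [Factor [Prim c]]]] ** [Term [Factor [Prim ( [Expr [Term [Factor [Prim c]]]] )]]]]

Expr
Expr ** Term
Expr ** Term ** Term
Expr ** Term ** Term ** Term
Term ** Term ** Term ** Term
Factor ** Term ** Term ** Term
Prim ** Term ** Term ** Term
c ** Term ** Term ** Term
c ** Factor ** Term ** Term
c ** Prim ** Term ** Term
c ** c ** Term ** Term
c ** c ** Factor ** Term
c ** c ** Prim ** Term
c ** c ** c ** Term
c ** c ** c ** Factor
c ** c ** c ** Prim
c ** c ** c ** ( Expr )
c ** c ** c ** ( Term )
c ** c ** c ** ( Factor )
c ** c ** c ** ( Prim )
c ** c ** c ** ( c )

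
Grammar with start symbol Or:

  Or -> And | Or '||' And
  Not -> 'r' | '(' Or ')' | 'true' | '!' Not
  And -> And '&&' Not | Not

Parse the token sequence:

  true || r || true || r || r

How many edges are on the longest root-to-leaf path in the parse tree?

[Or [Or [Or [Or [Or [And [Not true]]] || [And [Not r]]] || [And [Not true]]] || [And [Not r]]] || [And [Not r]]]

7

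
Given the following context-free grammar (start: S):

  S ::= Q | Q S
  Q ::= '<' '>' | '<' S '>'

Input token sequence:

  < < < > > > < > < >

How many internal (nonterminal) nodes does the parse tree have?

10

[S [Q < [S [Q < [S [Q < >]] >]] >] [S [Q < >] [S [Q < >]]]]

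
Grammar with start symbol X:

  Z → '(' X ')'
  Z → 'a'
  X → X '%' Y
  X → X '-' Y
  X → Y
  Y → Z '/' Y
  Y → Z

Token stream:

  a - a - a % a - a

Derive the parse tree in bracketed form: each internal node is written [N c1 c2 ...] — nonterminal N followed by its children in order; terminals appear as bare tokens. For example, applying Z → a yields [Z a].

[X [X [X [X [X [Y [Z a]]] - [Y [Z a]]] - [Y [Z a]]] % [Y [Z a]]] - [Y [Z a]]]

X
X - Y
X % Y - Y
X - Y % Y - Y
X - Y - Y % Y - Y
Y - Y - Y % Y - Y
Z - Y - Y % Y - Y
a - Y - Y % Y - Y
a - Z - Y % Y - Y
a - a - Y % Y - Y
a - a - Z % Y - Y
a - a - a % Y - Y
a - a - a % Z - Y
a - a - a % a - Y
a - a - a % a - Z
a - a - a % a - a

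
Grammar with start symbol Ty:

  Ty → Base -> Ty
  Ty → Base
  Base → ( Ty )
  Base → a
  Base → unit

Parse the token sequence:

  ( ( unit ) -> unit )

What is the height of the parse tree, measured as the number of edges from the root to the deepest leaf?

6

[Ty [Base ( [Ty [Base ( [Ty [Base unit]] )] -> [Ty [Base unit]]] )]]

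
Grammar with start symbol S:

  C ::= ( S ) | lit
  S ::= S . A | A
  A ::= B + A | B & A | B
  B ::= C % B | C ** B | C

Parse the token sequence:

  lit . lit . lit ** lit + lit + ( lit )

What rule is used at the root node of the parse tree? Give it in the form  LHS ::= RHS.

S ::= S . A

[S [S [S [A [B [C lit]]]] . [A [B [C lit]]]] . [A [B [C lit] ** [B [C lit]]] + [A [B [C lit]] + [A [B [C ( [S [A [B [C lit]]]] )]]]]]]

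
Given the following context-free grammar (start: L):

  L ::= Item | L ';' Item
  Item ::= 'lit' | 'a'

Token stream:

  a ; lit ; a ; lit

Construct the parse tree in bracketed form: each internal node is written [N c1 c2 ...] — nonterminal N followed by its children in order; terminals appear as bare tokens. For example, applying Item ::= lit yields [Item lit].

L
L ; Item
L ; Item ; Item
L ; Item ; Item ; Item
Item ; Item ; Item ; Item
a ; Item ; Item ; Item
a ; lit ; Item ; Item
a ; lit ; a ; Item
a ; lit ; a ; lit

[L [L [L [L [Item a]] ; [Item lit]] ; [Item a]] ; [Item lit]]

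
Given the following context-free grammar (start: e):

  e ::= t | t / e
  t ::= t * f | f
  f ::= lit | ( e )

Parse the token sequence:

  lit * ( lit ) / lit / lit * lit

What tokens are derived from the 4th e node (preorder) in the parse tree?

lit * lit

[e [t [t [f lit]] * [f ( [e [t [f lit]]] )]] / [e [t [f lit]] / [e [t [t [f lit]] * [f lit]]]]]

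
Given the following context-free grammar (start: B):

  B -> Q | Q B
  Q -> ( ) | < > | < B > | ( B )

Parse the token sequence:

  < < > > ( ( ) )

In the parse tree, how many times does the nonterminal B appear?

4

[B [Q < [B [Q < >]] >] [B [Q ( [B [Q ( )]] )]]]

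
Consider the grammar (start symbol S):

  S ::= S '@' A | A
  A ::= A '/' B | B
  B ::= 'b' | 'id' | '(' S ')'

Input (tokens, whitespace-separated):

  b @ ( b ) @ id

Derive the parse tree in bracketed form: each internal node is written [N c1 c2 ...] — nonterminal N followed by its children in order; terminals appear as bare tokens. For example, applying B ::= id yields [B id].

[S [S [S [A [B b]]] @ [A [B ( [S [A [B b]]] )]]] @ [A [B id]]]

S
S @ A
S @ A @ A
A @ A @ A
B @ A @ A
b @ A @ A
b @ B @ A
b @ ( S ) @ A
b @ ( A ) @ A
b @ ( B ) @ A
b @ ( b ) @ A
b @ ( b ) @ B
b @ ( b ) @ id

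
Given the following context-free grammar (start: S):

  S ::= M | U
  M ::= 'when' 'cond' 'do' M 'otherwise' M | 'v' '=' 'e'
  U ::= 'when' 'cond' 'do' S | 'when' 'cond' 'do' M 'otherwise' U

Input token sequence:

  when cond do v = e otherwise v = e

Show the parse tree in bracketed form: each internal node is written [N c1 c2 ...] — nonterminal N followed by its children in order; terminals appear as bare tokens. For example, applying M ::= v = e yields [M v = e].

[S [M when cond do [M v = e] otherwise [M v = e]]]

S
M
when cond do M otherwise M
when cond do v = e otherwise M
when cond do v = e otherwise v = e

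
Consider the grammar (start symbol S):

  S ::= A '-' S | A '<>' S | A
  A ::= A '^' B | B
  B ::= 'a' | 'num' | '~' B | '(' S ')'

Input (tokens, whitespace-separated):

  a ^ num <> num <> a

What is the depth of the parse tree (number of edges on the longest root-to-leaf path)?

5

[S [A [A [B a]] ^ [B num]] <> [S [A [B num]] <> [S [A [B a]]]]]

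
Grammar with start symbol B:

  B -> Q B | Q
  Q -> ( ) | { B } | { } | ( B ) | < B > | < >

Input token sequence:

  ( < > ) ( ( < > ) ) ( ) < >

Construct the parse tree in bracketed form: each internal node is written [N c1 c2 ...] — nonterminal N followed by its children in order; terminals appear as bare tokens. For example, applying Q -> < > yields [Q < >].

[B [Q ( [B [Q < >]] )] [B [Q ( [B [Q ( [B [Q < >]] )]] )] [B [Q ( )] [B [Q < >]]]]]

B
Q B
( B ) B
( Q ) B
( < > ) B
( < > ) Q B
( < > ) ( B ) B
( < > ) ( Q ) B
( < > ) ( ( B ) ) B
( < > ) ( ( Q ) ) B
( < > ) ( ( < > ) ) B
( < > ) ( ( < > ) ) Q B
( < > ) ( ( < > ) ) ( ) B
( < > ) ( ( < > ) ) ( ) Q
( < > ) ( ( < > ) ) ( ) < >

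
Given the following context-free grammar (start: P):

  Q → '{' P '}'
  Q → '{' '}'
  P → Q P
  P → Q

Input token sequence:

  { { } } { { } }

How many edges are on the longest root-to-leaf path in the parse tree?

5

[P [Q { [P [Q { }]] }] [P [Q { [P [Q { }]] }]]]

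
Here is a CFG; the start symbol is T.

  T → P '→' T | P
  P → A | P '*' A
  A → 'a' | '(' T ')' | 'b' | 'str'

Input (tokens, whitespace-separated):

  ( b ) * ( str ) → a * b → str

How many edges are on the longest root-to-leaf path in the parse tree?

[T [P [P [A ( [T [P [A b]]] )]] * [A ( [T [P [A str]]] )]] → [T [P [P [A a]] * [A b]] → [T [P [A str]]]]]

7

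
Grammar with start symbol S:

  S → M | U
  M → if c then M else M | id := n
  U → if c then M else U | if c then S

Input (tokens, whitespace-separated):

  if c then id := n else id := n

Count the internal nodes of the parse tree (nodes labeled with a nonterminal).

4

[S [M if c then [M id := n] else [M id := n]]]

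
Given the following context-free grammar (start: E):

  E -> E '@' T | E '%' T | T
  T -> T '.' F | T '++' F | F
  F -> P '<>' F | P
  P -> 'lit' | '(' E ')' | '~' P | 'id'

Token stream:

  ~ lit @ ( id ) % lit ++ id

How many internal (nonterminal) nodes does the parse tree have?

20

[E [E [E [T [F [P ~ [P lit]]]]] @ [T [F [P ( [E [T [F [P id]]]] )]]]] % [T [T [F [P lit]]] ++ [F [P id]]]]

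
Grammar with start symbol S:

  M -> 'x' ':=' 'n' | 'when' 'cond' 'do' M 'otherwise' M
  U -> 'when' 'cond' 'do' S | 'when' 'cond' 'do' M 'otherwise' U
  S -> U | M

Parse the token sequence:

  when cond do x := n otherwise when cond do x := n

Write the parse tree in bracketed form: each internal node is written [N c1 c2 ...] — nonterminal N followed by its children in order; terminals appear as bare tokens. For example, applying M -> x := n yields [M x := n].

[S [U when cond do [M x := n] otherwise [U when cond do [S [M x := n]]]]]

S
U
when cond do M otherwise U
when cond do x := n otherwise U
when cond do x := n otherwise when cond do S
when cond do x := n otherwise when cond do M
when cond do x := n otherwise when cond do x := n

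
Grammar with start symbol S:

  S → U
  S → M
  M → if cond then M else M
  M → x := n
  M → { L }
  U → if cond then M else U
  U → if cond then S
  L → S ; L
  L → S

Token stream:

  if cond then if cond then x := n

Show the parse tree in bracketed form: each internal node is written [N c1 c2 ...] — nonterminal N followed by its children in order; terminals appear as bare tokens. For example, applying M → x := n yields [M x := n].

[S [U if cond then [S [U if cond then [S [M x := n]]]]]]

S
U
if cond then S
if cond then U
if cond then if cond then S
if cond then if cond then M
if cond then if cond then x := n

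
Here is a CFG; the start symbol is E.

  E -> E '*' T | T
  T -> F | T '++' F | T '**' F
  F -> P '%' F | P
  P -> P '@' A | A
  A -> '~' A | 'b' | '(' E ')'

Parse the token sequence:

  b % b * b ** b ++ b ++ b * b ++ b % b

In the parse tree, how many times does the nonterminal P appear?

[E [E [E [T [F [P [A b]] % [F [P [A b]]]]]] * [T [T [T [T [F [P [A b]]]] ** [F [P [A b]]]] ++ [F [P [A b]]]] ++ [F [P [A b]]]]] * [T [T [F [P [A b]]]] ++ [F [P [A b]] % [F [P [A b]]]]]]

9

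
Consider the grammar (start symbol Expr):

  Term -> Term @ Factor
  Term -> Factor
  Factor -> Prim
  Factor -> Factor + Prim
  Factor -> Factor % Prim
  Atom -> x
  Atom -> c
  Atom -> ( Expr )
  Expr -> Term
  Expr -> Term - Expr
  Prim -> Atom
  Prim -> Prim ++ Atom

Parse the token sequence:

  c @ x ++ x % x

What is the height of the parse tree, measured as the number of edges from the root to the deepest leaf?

7

[Expr [Term [Term [Factor [Prim [Atom c]]]] @ [Factor [Factor [Prim [Prim [Atom x]] ++ [Atom x]]] % [Prim [Atom x]]]]]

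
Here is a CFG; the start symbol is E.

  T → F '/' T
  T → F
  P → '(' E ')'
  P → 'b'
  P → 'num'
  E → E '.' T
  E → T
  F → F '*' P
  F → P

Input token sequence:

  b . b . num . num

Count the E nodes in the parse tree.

4

[E [E [E [E [T [F [P b]]]] . [T [F [P b]]]] . [T [F [P num]]]] . [T [F [P num]]]]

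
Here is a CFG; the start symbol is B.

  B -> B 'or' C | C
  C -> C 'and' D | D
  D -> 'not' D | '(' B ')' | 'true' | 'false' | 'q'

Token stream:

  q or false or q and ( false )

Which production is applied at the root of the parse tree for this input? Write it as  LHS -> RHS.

B -> B 'or' C

[B [B [B [C [D q]]] or [C [D false]]] or [C [C [D q]] and [D ( [B [C [D false]]] )]]]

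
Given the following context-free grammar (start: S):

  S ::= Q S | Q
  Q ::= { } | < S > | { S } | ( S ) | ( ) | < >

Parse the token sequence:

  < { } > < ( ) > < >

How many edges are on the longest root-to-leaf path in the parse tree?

5

[S [Q < [S [Q { }]] >] [S [Q < [S [Q ( )]] >] [S [Q < >]]]]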